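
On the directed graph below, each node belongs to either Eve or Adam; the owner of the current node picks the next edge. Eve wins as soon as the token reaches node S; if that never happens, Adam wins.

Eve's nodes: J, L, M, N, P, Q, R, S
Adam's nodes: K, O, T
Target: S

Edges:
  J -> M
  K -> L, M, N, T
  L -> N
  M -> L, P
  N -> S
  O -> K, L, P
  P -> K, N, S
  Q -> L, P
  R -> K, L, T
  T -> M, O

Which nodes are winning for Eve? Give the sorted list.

J, L, M, N, P, Q, R, S

A0 = {S}
A1: add {N, P} — N (Eve) has N→S; P (Eve) has P→S.
A2: add {L, M, Q} — L (Eve) has L→N; M (Eve) has M→P; Q (Eve) has Q→P.
A3: add {J, R} — J (Eve) has J→M; R (Eve) has R→L.
A4 = A3; e.g. K (Adam) can still go to T. Fixed point.
Eve's winning region = {J, L, M, N, P, Q, R, S}.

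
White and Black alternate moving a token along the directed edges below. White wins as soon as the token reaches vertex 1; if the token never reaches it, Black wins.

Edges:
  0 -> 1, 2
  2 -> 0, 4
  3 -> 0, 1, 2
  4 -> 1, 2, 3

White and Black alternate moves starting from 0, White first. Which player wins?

White

Track states (vertex, player-to-move).
A0 = {(1,White), (1,Black)}
A1: add {(0,White), (3,White), (4,White)}.
(0,White) ∈ A1 ⇒ White forces the target.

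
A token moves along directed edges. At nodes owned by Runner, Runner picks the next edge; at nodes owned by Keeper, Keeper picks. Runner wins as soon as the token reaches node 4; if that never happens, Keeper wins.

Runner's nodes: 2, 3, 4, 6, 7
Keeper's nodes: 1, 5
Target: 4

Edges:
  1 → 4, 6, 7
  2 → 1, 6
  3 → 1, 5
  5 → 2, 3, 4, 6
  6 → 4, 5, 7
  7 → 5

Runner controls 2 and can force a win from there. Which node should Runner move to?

A0 = {4}
A1: add {6} — 6 (Runner) has 6→4.
A2: add {2} — 2 (Runner) has 2→6.
A3 = A2; e.g. 1 (Keeper) can still go to 7. Fixed point.
From 2, successor 6 is in the attractor (rank 1); the other successor 1 is not.

6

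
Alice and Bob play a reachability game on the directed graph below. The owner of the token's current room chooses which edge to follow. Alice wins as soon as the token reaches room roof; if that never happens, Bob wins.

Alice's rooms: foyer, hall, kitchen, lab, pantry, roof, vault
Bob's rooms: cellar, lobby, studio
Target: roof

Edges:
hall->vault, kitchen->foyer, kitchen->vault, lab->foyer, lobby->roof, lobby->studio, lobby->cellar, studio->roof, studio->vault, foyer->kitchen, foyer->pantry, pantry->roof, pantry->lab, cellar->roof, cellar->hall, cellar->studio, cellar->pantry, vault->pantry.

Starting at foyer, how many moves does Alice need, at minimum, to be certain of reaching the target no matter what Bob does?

2

A0 = {roof}
A1: add {pantry} — pantry (Alice) has pantry→roof.
A2: add {foyer, vault} — foyer (Alice) has foyer→pantry; vault (Alice) has vault→pantry.
foyer enters the attractor at level 2, so Alice can force the target in 2 moves from there.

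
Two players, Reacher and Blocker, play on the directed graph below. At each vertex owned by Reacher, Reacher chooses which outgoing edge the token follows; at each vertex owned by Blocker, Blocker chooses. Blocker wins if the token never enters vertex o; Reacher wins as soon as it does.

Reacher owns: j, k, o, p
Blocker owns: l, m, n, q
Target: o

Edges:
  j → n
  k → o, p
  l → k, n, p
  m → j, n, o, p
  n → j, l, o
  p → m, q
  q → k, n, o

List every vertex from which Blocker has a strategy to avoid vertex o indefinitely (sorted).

j, l, m, n, p, q

A0 = {o}
A1: add {k} — k (Reacher) has k→o.
A2 = A1; e.g. j (Reacher) has no edge into A1. Fixed point.
Reacher's attractor = {k, o}; Blocker avoids the target exactly from the complement.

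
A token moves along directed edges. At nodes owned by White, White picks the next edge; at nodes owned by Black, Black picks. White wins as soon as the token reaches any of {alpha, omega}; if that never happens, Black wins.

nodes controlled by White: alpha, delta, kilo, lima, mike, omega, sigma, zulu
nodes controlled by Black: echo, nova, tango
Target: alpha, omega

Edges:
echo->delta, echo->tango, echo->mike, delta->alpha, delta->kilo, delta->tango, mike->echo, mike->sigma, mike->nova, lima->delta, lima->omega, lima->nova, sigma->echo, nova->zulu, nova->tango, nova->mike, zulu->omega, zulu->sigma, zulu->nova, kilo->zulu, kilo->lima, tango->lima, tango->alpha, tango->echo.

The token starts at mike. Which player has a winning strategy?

Black

A0 = {alpha, omega}
A1: add {delta, lima, zulu} — zulu (White) has zulu→omega; lima (White) has lima→omega; delta (White) has delta→alpha.
A2: add {kilo} — kilo (White) has kilo→zulu.
A3 = A2; e.g. echo (Black) can still go to tango. Fixed point.
mike never enters the attractor, so Black can avoid the target forever.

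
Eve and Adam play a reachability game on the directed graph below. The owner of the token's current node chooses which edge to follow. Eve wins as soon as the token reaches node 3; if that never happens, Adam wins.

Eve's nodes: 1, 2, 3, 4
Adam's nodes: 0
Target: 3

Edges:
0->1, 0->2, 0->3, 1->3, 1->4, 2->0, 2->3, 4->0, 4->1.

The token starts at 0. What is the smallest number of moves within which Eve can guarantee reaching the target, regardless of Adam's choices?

A0 = {3}
A1: add {1, 2} — 1 (Eve) has 1→3; 2 (Eve) has 2→3.
A2: add {0, 4} — 0 (Adam): all of {1, 2, 3} already in; 4 (Eve) has 4→1.
A2 = all vertices. Fixed point.
0 enters the attractor at level 2, so Eve can force the target in 2 moves from there.

2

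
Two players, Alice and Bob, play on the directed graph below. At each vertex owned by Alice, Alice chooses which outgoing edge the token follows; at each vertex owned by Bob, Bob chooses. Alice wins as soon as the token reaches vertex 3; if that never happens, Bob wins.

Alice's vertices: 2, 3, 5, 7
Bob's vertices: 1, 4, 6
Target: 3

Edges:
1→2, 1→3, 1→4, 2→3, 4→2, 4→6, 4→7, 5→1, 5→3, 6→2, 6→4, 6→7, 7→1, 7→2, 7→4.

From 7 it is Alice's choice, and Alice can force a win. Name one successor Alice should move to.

A0 = {3}
A1: add {2, 5} — 2 (Alice) has 2→3; 5 (Alice) has 5→3.
A2: add {7} — 7 (Alice) has 7→2.
A3 = A2; e.g. 1 (Bob) can still go to 4. Fixed point.
From 7, successor 2 is in the attractor (rank 1); the other successors 1, 4 are not.

2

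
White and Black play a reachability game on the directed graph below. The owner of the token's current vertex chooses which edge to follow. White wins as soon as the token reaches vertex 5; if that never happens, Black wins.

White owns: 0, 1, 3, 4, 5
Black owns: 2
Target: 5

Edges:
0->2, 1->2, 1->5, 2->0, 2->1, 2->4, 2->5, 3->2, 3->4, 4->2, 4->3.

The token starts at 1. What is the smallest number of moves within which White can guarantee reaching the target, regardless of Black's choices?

A0 = {5}
A1: add {1} — 1 (White) has 1→5.
A2 = A1; e.g. 0 (White) has no edge into A1. Fixed point.
1 enters the attractor at level 1, so White can force the target in 1 move from there.

1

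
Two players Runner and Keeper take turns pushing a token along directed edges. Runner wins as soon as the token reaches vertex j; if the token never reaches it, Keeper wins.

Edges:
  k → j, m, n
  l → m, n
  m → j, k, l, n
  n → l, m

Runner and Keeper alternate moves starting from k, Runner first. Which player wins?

Track states (vertex, player-to-move).
A0 = {(j,Runner), (j,Keeper)}
A1: add {(k,Runner), (m,Runner)}.
(k,Runner) ∈ A1 ⇒ Runner forces the target.

Runner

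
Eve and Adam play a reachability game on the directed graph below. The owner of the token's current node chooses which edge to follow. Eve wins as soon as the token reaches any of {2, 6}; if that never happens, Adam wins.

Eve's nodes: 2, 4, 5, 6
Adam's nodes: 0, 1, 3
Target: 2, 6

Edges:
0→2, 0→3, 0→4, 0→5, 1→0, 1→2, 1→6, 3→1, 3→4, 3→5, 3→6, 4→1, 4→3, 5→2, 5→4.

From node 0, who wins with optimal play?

Adam

A0 = {2, 6}
A1: add {5} — 5 (Eve) has 5→2.
A2 = A1; e.g. 0 (Adam) can still go to 3. Fixed point.
0 never enters the attractor, so Adam can avoid the target forever.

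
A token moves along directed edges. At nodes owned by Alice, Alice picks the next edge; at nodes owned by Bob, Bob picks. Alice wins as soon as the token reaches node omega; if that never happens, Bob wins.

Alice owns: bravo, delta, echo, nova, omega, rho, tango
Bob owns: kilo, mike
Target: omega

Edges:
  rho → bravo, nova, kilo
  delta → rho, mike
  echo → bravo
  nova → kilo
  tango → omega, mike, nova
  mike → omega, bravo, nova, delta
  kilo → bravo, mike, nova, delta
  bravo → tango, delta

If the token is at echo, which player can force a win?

A0 = {omega}
A1: add {tango} — tango (Alice) has tango→omega.
A2: add {bravo} — bravo (Alice) has bravo→tango.
A3: add {echo, rho} — rho (Alice) has rho→bravo; echo (Alice) has echo→bravo.
echo ∈ A3, so Alice can force the target.

Alice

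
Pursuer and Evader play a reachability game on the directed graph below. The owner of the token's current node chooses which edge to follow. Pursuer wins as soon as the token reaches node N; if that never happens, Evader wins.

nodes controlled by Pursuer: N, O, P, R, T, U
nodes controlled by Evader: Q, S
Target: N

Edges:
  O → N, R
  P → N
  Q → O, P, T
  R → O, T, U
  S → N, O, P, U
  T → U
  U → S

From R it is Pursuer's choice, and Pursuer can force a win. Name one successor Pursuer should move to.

O

A0 = {N}
A1: add {O, P} — O (Pursuer) has O→N; P (Pursuer) has P→N.
A2: add {R} — R (Pursuer) has R→O.
A3 = A2; e.g. Q (Evader) can still go to T. Fixed point.
From R, successor O is in the attractor (rank 1); the other successors T, U are not.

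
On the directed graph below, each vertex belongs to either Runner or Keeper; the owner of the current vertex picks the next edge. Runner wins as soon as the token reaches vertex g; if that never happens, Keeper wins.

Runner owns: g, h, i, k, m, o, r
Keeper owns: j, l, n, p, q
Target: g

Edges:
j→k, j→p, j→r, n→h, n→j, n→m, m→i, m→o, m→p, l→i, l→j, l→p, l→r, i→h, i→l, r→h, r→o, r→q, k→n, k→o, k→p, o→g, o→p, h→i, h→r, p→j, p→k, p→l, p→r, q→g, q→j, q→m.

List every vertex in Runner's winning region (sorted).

g, h, i, k, m, o, r

A0 = {g}
A1: add {o} — o (Runner) has o→g.
A2: add {k, m, r} — k (Runner) has k→o; m (Runner) has m→o; r (Runner) has r→o.
A3: add {h} — h (Runner) has h→r.
A4: add {i} — i (Runner) has i→h.
A5 = A4; e.g. j (Keeper) can still go to p. Fixed point.
Runner's winning region = {g, h, i, k, m, o, r}.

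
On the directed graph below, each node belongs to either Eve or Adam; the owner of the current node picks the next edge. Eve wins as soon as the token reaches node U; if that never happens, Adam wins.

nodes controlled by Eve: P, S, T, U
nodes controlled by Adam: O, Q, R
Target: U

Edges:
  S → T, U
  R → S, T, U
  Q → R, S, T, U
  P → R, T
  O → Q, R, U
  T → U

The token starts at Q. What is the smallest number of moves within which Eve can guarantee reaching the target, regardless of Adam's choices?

3

A0 = {U}
A1: add {S, T} — S (Eve) has S→U; T (Eve) has T→U.
A2: add {P, R} — P (Eve) has P→T; R (Adam): all of {S, T, U} already in.
A3: add {Q} — Q (Adam): all of {R, S, T, U} already in.
Q enters the attractor at level 3, so Eve can force the target in 3 moves from there.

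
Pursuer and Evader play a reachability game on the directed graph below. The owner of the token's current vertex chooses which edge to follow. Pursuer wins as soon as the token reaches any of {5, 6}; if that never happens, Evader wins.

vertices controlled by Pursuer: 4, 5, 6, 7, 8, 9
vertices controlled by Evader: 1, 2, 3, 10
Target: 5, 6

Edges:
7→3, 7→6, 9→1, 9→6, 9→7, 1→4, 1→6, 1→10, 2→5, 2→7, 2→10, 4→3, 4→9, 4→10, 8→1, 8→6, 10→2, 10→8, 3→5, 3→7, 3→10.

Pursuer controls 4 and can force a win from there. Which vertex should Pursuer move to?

9

A0 = {5, 6}
A1: add {7, 8, 9} — 7 (Pursuer) has 7→6; 8 (Pursuer) has 8→6; 9 (Pursuer) has 9→6.
A2: add {4} — 4 (Pursuer) has 4→9.
A3 = A2; e.g. 1 (Evader) can still go to 10. Fixed point.
From 4, successor 9 is in the attractor (rank 1); the other successors 3, 10 are not.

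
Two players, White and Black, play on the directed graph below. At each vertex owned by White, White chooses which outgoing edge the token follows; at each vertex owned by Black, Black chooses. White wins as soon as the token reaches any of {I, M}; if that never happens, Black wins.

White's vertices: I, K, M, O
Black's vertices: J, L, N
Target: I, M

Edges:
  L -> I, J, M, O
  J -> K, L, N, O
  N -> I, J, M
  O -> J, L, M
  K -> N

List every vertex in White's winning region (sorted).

A0 = {I, M}
A1: add {O} — O (White) has O→M.
A2 = A1; e.g. J (Black) can still go to K. Fixed point.
White's winning region = {I, M, O}.

I, M, O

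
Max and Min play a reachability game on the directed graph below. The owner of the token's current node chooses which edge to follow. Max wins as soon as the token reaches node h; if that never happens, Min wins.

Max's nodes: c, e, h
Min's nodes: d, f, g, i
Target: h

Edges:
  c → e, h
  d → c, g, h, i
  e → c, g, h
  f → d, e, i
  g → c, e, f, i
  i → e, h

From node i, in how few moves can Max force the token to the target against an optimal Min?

A0 = {h}
A1: add {c, e} — c (Max) has c→h; e (Max) has e→h.
A2: add {i} — i (Min): all of {e, h} already in.
A3 = A2; e.g. d (Min) can still go to g. Fixed point.
i enters the attractor at level 2, so Max can force the target in 2 moves from there.

2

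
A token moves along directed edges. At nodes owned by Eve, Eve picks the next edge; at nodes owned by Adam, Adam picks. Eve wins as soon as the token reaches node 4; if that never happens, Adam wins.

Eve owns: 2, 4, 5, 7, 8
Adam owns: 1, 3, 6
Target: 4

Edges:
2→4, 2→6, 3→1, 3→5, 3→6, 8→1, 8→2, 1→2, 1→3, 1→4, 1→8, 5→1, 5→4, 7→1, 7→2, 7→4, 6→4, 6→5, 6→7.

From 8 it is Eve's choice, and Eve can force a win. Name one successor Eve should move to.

A0 = {4}
A1: add {2, 5, 7} — 2 (Eve) has 2→4; 5 (Eve) has 5→4; 7 (Eve) has 7→4.
A2: add {6, 8} — 6 (Adam): all of {4, 5, 7} already in; 8 (Eve) has 8→2.
A3 = A2; e.g. 1 (Adam) can still go to 3. Fixed point.
From 8, successor 2 is in the attractor (rank 1); the other successor 1 is not.

2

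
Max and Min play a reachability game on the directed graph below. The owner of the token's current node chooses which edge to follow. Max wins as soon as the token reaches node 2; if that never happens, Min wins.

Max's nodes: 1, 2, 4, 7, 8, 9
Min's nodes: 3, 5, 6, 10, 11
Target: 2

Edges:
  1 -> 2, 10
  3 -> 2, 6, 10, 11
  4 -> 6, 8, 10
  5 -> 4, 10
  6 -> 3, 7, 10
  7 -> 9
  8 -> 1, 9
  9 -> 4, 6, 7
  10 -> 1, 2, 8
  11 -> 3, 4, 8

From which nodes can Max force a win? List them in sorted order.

A0 = {2}
A1: add {1} — 1 (Max) has 1→2.
A2: add {8} — 8 (Max) has 8→1.
A3: add {4, 10} — 4 (Max) has 4→8; 10 (Min): all of {1, 2, 8} already in.
A4: add {5, 9} — 5 (Min): all of {4, 10} already in; 9 (Max) has 9→4.
A5: add {7} — 7 (Max) has 7→9.
A6 = A5; e.g. 3 (Min) can still go to 6. Fixed point.
Max's winning region = {1, 2, 4, 5, 7, 8, 9, 10}.

1, 2, 4, 5, 7, 8, 9, 10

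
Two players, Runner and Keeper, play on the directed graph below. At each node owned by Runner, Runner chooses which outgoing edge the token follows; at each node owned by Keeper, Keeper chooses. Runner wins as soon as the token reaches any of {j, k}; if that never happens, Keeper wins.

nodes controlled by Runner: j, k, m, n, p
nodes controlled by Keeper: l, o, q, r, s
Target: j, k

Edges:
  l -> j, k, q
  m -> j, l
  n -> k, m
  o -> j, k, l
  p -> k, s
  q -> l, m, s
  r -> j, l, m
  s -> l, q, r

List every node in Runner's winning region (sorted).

A0 = {j, k}
A1: add {m, n, p} — m (Runner) has m→j; n (Runner) has n→k; p (Runner) has p→k.
A2 = A1; e.g. l (Keeper) can still go to q. Fixed point.
Runner's winning region = {j, k, m, n, p}.

j, k, m, n, p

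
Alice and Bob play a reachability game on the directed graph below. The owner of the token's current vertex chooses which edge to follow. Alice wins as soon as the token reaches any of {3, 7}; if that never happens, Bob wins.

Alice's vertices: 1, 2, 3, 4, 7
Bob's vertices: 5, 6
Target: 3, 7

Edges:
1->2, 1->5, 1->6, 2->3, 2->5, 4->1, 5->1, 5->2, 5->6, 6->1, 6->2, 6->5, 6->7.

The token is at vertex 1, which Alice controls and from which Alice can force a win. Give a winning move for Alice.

2

A0 = {3, 7}
A1: add {2} — 2 (Alice) has 2→3.
A2: add {1} — 1 (Alice) has 1→2.
A3: add {4} — 4 (Alice) has 4→1.
A4 = A3; e.g. 5 (Bob) can still go to 6. Fixed point.
From 1, successor 2 is in the attractor (rank 1); the other successors 5, 6 are not.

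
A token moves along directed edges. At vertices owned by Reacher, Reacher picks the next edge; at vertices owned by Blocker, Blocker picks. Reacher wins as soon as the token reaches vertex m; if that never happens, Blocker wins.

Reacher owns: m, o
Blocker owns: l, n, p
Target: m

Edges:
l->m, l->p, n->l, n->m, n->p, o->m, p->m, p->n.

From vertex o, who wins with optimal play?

A0 = {m}
A1: add {o} — o (Reacher) has o→m.
A2 = A1; e.g. l (Blocker) can still go to p. Fixed point.
o ∈ A1, so Reacher can force the target.

Reacher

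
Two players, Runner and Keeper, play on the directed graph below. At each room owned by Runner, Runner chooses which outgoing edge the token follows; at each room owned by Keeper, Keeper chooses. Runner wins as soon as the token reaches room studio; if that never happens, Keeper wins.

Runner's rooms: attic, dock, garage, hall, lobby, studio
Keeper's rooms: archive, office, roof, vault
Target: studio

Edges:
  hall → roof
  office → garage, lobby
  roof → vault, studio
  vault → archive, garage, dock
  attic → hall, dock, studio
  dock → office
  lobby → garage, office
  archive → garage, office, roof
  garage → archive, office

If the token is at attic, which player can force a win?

Runner

A0 = {studio}
A1: add {attic} — attic (Runner) has attic→studio.
A2 = A1; e.g. archive (Keeper) can still go to garage. Fixed point.
attic ∈ A1, so Runner can force the target.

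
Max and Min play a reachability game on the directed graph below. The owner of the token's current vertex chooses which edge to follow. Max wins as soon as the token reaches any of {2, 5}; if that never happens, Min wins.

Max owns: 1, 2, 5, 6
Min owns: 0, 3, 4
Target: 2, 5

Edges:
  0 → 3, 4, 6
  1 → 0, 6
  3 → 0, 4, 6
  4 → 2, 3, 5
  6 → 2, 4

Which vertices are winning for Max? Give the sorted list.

A0 = {2, 5}
A1: add {6} — 6 (Max) has 6→2.
A2: add {1} — 1 (Max) has 1→6.
A3 = A2; e.g. 0 (Min) can still go to 3. Fixed point.
Max's winning region = {1, 2, 5, 6}.

1, 2, 5, 6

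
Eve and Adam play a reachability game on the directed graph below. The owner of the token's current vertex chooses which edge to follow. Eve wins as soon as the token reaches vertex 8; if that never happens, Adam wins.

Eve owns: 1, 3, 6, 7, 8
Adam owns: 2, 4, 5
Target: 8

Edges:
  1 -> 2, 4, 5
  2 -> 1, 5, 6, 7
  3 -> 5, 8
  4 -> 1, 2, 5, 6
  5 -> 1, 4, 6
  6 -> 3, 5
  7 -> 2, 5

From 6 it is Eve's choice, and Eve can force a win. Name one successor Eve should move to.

A0 = {8}
A1: add {3} — 3 (Eve) has 3→8.
A2: add {6} — 6 (Eve) has 6→3.
A3 = A2; e.g. 1 (Eve) has no edge into A2. Fixed point.
From 6, successor 3 is in the attractor (rank 1); the other successor 5 is not.

3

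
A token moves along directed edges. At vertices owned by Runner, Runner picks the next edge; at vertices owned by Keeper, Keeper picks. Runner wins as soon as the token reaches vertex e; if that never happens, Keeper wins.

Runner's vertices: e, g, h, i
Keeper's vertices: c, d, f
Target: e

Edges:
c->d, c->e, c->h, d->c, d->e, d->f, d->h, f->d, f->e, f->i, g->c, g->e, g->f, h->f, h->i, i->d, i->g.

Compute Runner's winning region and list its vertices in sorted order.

e, g, h, i

A0 = {e}
A1: add {g} — g (Runner) has g→e.
A2: add {i} — i (Runner) has i→g.
A3: add {h} — h (Runner) has h→i.
A4 = A3; e.g. c (Keeper) can still go to d. Fixed point.
Runner's winning region = {e, g, h, i}.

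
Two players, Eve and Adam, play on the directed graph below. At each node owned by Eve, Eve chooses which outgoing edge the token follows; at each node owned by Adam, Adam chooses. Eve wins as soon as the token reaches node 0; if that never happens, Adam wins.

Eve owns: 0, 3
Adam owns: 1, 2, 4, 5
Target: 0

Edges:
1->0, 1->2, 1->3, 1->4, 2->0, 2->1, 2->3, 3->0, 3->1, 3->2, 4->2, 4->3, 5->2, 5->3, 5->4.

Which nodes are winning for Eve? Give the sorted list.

0, 3

A0 = {0}
A1: add {3} — 3 (Eve) has 3→0.
A2 = A1; e.g. 1 (Adam) can still go to 2. Fixed point.
Eve's winning region = {0, 3}.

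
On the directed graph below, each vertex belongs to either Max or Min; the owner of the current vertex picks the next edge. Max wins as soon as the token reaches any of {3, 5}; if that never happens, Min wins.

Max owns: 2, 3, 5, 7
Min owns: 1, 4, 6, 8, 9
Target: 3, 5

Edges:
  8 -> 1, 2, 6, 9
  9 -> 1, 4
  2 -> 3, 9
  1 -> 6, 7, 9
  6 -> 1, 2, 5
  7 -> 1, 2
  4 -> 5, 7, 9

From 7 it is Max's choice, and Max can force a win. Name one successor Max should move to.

A0 = {3, 5}
A1: add {2} — 2 (Max) has 2→3.
A2: add {7} — 7 (Max) has 7→2.
A3 = A2; e.g. 1 (Min) can still go to 6. Fixed point.
From 7, successor 2 is in the attractor (rank 1); the other successor 1 is not.

2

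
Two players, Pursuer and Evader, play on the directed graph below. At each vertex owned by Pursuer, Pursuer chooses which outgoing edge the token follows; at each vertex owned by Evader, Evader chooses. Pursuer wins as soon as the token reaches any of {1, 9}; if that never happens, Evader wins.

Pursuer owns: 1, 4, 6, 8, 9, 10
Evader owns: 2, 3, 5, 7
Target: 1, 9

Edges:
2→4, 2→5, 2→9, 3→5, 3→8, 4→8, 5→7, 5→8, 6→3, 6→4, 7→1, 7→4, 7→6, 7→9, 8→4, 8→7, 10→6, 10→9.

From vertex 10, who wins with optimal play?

Pursuer

A0 = {1, 9}
A1: add {10} — 10 (Pursuer) has 10→9.
A2 = A1; e.g. 2 (Evader) can still go to 4. Fixed point.
10 ∈ A1, so Pursuer can force the target.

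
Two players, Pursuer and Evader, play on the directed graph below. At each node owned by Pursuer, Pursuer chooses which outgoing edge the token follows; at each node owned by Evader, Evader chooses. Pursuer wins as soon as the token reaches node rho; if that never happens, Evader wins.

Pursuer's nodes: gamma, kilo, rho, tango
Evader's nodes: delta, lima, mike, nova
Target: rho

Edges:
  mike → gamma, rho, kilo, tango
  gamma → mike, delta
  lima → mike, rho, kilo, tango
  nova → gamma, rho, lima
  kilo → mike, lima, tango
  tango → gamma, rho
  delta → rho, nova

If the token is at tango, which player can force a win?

A0 = {rho}
A1: add {tango} — tango (Pursuer) has tango→rho.
tango ∈ A1, so Pursuer can force the target.

Pursuer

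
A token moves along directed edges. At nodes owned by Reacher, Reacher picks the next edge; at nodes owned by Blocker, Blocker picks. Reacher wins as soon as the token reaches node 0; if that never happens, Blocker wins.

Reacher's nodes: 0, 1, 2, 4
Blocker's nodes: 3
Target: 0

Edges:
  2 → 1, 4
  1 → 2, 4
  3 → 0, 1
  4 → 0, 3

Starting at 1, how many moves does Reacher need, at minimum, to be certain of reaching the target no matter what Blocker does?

2

A0 = {0}
A1: add {4} — 4 (Reacher) has 4→0.
A2: add {1, 2} — 1 (Reacher) has 1→4; 2 (Reacher) has 2→4.
1 enters the attractor at level 2, so Reacher can force the target in 2 moves from there.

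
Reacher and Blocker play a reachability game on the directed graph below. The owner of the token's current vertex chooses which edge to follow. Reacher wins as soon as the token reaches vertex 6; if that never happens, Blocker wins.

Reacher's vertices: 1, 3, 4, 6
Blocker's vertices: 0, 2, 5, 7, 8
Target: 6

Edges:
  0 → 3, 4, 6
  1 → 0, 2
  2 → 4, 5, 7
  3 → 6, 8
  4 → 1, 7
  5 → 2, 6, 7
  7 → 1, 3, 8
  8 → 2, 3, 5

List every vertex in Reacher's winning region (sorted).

A0 = {6}
A1: add {3} — 3 (Reacher) has 3→6.
A2 = A1; e.g. 0 (Blocker) can still go to 4. Fixed point.
Reacher's winning region = {3, 6}.

3, 6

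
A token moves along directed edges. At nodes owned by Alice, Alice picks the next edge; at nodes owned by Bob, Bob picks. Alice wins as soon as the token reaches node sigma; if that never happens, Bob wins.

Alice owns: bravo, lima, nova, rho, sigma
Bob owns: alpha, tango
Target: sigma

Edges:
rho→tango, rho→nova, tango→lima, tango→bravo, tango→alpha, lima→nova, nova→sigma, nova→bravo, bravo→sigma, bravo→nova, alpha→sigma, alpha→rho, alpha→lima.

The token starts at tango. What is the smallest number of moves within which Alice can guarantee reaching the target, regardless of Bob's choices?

4

A0 = {sigma}
A1: add {bravo, nova} — nova (Alice) has nova→sigma; bravo (Alice) has bravo→sigma.
A2: add {lima, rho} — rho (Alice) has rho→nova; lima (Alice) has lima→nova.
A3: add {alpha} — alpha (Bob): all of {sigma, rho, lima} already in.
A4: add {tango} — tango (Bob): all of {lima, bravo, alpha} already in.
A4 = all vertices. Fixed point.
tango enters the attractor at level 4, so Alice can force the target in 4 moves from there.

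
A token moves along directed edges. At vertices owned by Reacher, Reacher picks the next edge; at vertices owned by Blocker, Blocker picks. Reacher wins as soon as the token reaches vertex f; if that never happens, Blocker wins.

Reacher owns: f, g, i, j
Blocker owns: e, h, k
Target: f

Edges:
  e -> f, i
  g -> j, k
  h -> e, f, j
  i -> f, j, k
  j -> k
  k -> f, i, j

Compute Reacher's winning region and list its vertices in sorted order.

e, f, i

A0 = {f}
A1: add {i} — i (Reacher) has i→f.
A2: add {e} — e (Blocker): all of {f, i} already in.
A3 = A2; e.g. g (Reacher) has no edge into A2. Fixed point.
Reacher's winning region = {e, f, i}.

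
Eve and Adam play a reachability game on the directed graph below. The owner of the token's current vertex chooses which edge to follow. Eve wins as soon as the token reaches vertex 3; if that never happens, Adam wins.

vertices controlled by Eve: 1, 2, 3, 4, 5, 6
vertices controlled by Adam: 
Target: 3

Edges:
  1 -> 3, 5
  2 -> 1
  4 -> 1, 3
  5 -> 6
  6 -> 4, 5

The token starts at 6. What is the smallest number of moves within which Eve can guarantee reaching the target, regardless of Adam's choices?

2

A0 = {3}
A1: add {1, 4} — 1 (Eve) has 1→3; 4 (Eve) has 4→3.
A2: add {2, 6} — 2 (Eve) has 2→1; 6 (Eve) has 6→4.
6 enters the attractor at level 2, so Eve can force the target in 2 moves from there.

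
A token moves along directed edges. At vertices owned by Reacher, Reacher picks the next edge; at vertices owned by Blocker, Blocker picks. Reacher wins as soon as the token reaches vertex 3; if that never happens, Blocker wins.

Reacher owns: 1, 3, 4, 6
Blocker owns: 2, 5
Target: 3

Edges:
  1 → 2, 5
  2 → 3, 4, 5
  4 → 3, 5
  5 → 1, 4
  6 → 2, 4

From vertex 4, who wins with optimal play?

Reacher

A0 = {3}
A1: add {4} — 4 (Reacher) has 4→3.
4 ∈ A1, so Reacher can force the target.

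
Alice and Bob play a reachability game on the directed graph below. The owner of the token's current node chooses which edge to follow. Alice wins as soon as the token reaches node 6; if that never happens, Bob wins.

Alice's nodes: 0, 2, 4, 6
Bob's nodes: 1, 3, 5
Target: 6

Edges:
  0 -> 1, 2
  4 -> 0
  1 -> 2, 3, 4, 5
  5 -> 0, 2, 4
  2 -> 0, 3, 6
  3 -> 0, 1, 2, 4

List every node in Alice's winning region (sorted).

0, 2, 4, 5, 6

A0 = {6}
A1: add {2} — 2 (Alice) has 2→6.
A2: add {0} — 0 (Alice) has 0→2.
A3: add {4} — 4 (Alice) has 4→0.
A4: add {5} — 5 (Bob): all of {0, 2, 4} already in.
A5 = A4; e.g. 1 (Bob) can still go to 3. Fixed point.
Alice's winning region = {0, 2, 4, 5, 6}.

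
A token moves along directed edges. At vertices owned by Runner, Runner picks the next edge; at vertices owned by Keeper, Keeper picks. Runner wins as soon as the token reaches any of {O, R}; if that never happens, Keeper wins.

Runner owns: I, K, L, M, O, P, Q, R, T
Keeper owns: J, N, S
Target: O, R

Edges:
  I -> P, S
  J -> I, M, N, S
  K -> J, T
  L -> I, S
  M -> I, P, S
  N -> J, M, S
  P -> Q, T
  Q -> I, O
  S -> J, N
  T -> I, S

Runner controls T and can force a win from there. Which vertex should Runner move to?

A0 = {O, R}
A1: add {Q} — Q (Runner) has Q→O.
A2: add {P} — P (Runner) has P→Q.
A3: add {I, M} — I (Runner) has I→P; M (Runner) has M→P.
A4: add {L, T} — L (Runner) has L→I; T (Runner) has T→I.
A5: add {K} — K (Runner) has K→T.
A6 = A5; e.g. J (Keeper) can still go to N. Fixed point.
From T, successor I is in the attractor (rank 3); the other successor S is not.

I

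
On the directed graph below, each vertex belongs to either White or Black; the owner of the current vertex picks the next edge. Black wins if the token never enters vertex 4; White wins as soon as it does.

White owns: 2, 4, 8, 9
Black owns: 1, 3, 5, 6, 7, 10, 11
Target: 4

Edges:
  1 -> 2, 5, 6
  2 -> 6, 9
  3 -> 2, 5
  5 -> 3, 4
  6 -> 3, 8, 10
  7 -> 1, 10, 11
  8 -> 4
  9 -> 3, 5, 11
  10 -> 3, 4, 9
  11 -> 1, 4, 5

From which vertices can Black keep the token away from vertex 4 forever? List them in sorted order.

1, 2, 3, 5, 6, 7, 9, 10, 11

A0 = {4}
A1: add {8} — 8 (White) has 8→4.
A2 = A1; e.g. 1 (Black) can still go to 2. Fixed point.
White's attractor = {4, 8}; Black avoids the target exactly from the complement.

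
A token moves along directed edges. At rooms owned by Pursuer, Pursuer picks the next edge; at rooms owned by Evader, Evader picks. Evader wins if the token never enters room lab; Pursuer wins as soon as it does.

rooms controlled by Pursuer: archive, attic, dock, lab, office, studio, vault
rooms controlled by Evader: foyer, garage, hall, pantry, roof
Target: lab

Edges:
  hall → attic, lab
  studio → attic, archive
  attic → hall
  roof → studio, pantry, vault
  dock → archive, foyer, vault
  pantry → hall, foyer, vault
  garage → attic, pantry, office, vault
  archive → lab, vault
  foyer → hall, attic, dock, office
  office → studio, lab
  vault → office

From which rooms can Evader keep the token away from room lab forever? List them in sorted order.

A0 = {lab}
A1: add {archive, office} — archive (Pursuer) has archive→lab; office (Pursuer) has office→lab.
A2: add {dock, studio, vault} — studio (Pursuer) has studio→archive; dock (Pursuer) has dock→archive; vault (Pursuer) has vault→office.
A3 = A2; e.g. hall (Evader) can still go to attic. Fixed point.
Pursuer's attractor = {archive, dock, lab, office, studio, vault}; Evader avoids the target exactly from the complement.

attic, foyer, garage, hall, pantry, roof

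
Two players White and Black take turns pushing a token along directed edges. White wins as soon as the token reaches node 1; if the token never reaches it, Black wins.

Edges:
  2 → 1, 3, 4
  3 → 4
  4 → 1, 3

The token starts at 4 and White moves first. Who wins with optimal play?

Track states (vertex, player-to-move).
A0 = {(1,White), (1,Black)}
A1: add {(2,White), (4,White)}.
(4,White) ∈ A1 ⇒ White forces the target.

White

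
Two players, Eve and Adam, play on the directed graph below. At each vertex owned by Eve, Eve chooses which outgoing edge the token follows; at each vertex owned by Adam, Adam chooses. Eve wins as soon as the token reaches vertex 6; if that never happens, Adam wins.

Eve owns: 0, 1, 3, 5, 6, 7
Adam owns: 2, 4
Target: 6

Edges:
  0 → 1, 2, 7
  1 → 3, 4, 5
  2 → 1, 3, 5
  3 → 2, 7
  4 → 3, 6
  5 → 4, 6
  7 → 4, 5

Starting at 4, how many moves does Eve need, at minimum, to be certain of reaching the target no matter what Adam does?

4

A0 = {6}
A1: add {5} — 5 (Eve) has 5→6.
A2: add {1, 7} — 1 (Eve) has 1→5; 7 (Eve) has 7→5.
A3: add {0, 3} — 0 (Eve) has 0→1; 3 (Eve) has 3→7.
A4: add {2, 4} — 2 (Adam): all of {1, 3, 5} already in; 4 (Adam): all of {3, 6} already in.
A4 = all vertices. Fixed point.
4 enters the attractor at level 4, so Eve can force the target in 4 moves from there.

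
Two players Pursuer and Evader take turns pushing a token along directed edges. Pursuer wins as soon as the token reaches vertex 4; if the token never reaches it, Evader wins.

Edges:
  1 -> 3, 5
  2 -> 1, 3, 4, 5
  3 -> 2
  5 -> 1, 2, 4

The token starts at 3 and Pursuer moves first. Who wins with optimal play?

Track states (vertex, player-to-move).
A0 = {(4,Pursuer), (4,Evader)}
A1: add {(2,Pursuer), (5,Pursuer)}.
A2: add {(3,Evader)}.
A3: add {(1,Pursuer)}.
A4: add {(5,Evader)}.
A5 = A4; e.g. (1,Evader) stays out. (3,Pursuer) never enters ⇒ Evader avoids the target.

Evader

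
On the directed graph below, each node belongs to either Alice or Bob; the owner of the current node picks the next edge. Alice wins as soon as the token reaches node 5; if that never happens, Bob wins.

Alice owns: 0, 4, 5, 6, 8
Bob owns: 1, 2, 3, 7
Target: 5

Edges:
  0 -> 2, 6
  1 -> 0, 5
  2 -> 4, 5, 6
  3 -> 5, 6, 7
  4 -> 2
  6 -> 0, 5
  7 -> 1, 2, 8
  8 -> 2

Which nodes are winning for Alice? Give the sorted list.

0, 1, 5, 6

A0 = {5}
A1: add {6} — 6 (Alice) has 6→5.
A2: add {0} — 0 (Alice) has 0→6.
A3: add {1} — 1 (Bob): all of {0, 5} already in.
A4 = A3; e.g. 2 (Bob) can still go to 4. Fixed point.
Alice's winning region = {0, 1, 5, 6}.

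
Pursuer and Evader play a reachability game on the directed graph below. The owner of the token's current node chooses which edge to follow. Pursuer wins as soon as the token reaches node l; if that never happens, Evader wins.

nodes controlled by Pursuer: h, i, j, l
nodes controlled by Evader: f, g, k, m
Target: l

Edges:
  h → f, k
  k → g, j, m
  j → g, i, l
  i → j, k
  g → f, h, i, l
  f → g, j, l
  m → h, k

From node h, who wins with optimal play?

A0 = {l}
A1: add {j} — j (Pursuer) has j→l.
A2: add {i} — i (Pursuer) has i→j.
A3 = A2; e.g. f (Evader) can still go to g. Fixed point.
h never enters the attractor, so Evader can avoid the target forever.

Evader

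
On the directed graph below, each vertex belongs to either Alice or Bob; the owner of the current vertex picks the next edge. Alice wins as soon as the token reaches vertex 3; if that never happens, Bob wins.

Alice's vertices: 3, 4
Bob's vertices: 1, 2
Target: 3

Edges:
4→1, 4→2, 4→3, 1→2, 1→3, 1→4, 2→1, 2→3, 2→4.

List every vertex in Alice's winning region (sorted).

A0 = {3}
A1: add {4} — 4 (Alice) has 4→3.
A2 = A1; e.g. 1 (Bob) can still go to 2. Fixed point.
Alice's winning region = {3, 4}.

3, 4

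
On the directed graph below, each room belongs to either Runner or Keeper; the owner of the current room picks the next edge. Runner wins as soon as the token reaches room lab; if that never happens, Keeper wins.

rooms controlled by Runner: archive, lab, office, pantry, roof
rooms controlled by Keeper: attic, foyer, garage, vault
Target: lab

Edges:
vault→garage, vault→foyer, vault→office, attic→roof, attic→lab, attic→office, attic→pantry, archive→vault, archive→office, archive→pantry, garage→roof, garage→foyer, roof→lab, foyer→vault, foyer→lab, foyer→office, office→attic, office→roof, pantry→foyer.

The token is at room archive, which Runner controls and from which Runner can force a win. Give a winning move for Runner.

office

A0 = {lab}
A1: add {roof} — roof (Runner) has roof→lab.
A2: add {office} — office (Runner) has office→roof.
A3: add {archive} — archive (Runner) has archive→office.
A4 = A3; e.g. vault (Keeper) can still go to garage. Fixed point.
From archive, successor office is in the attractor (rank 2); the other successors pantry, vault are not.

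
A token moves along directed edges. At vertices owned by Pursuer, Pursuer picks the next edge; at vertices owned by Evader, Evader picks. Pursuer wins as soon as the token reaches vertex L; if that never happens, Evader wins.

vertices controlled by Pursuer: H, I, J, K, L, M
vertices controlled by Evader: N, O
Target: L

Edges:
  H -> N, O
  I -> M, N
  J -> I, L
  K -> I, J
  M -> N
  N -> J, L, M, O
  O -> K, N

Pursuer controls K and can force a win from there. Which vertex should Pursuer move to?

A0 = {L}
A1: add {J} — J (Pursuer) has J→L.
A2: add {K} — K (Pursuer) has K→J.
A3 = A2; e.g. H (Pursuer) has no edge into A2. Fixed point.
From K, successor J is in the attractor (rank 1); the other successor I is not.

J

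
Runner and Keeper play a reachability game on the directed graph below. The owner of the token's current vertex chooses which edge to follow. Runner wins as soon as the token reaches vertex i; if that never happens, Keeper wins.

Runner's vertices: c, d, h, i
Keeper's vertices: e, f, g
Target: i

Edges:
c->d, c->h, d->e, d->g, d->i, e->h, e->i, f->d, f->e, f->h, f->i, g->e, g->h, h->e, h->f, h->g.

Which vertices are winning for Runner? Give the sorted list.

A0 = {i}
A1: add {d} — d (Runner) has d→i.
A2: add {c} — c (Runner) has c→d.
A3 = A2; e.g. e (Keeper) can still go to h. Fixed point.
Runner's winning region = {c, d, i}.

c, d, i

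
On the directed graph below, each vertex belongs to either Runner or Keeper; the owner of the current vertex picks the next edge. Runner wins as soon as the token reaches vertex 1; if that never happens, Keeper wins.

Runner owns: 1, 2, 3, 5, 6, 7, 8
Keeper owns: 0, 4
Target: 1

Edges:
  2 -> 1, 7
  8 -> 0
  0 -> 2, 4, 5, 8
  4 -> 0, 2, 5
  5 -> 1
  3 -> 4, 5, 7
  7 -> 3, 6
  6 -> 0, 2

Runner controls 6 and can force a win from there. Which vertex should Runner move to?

2

A0 = {1}
A1: add {2, 5} — 2 (Runner) has 2→1; 5 (Runner) has 5→1.
A2: add {3, 6} — 3 (Runner) has 3→5; 6 (Runner) has 6→2.
A3: add {7} — 7 (Runner) has 7→3.
A4 = A3; e.g. 0 (Keeper) can still go to 4. Fixed point.
From 6, successor 2 is in the attractor (rank 1); the other successor 0 is not.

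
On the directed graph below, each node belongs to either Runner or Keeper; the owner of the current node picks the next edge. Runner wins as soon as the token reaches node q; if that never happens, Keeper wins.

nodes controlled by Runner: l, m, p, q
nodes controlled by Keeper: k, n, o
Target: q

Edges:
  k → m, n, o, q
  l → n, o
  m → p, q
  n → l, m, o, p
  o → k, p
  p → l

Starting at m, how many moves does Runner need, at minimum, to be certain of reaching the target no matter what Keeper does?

A0 = {q}
A1: add {m} — m (Runner) has m→q.
A2 = A1; e.g. k (Keeper) can still go to n. Fixed point.
m enters the attractor at level 1, so Runner can force the target in 1 move from there.

1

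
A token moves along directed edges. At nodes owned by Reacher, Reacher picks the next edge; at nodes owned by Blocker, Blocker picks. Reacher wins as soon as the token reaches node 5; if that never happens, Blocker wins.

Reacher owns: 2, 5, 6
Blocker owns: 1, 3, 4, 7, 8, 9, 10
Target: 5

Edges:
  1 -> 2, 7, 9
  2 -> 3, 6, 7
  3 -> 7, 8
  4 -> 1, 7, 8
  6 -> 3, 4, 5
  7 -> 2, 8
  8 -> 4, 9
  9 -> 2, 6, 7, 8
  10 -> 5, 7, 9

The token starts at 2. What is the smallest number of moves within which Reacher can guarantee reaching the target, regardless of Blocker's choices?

2

A0 = {5}
A1: add {6} — 6 (Reacher) has 6→5.
A2: add {2} — 2 (Reacher) has 2→6.
A3 = A2; e.g. 1 (Blocker) can still go to 7. Fixed point.
2 enters the attractor at level 2, so Reacher can force the target in 2 moves from there.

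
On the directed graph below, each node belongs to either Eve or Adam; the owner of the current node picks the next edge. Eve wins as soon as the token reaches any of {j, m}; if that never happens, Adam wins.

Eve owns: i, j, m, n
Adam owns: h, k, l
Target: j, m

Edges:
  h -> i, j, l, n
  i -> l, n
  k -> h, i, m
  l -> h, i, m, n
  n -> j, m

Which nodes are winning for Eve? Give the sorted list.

A0 = {j, m}
A1: add {n} — n (Eve) has n→j.
A2: add {i} — i (Eve) has i→n.
A3 = A2; e.g. h (Adam) can still go to l. Fixed point.
Eve's winning region = {i, j, m, n}.

i, j, m, n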